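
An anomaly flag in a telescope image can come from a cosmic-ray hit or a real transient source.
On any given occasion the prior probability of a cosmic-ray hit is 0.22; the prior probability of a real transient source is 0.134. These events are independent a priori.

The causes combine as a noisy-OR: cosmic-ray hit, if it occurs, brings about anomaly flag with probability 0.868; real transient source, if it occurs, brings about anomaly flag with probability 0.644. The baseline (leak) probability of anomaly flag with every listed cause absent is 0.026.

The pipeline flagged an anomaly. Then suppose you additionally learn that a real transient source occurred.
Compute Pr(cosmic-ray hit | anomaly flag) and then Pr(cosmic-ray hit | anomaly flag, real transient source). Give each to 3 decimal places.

Pr(cosmic-ray hit | anomaly flag) ≈ 0.693; Pr(cosmic-ray hit | anomaly flag, real transient source) ≈ 0.292

Under noisy-OR, P(anomaly flag | causes) = 1 − (1−0.026)·∏(1−qᵢ) over the active causes.
By total probability over the 4 (cosmic-ray hit, real transient source) configurations:
  P(anomaly flag) = 0.026*0.78*0.866 + 0.653256*0.78*0.134 + 0.871432*0.22*0.866 + 0.95423*0.22*0.134
        = 0.017562 + 0.068278 + 0.166025 + 0.028131 = 0.279996
Keeping only the cosmic-ray hit-present terms gives 0.194156, so
  P(cosmic-ray hit | anomaly flag) = 0.194156 / 0.279996 ≈ 0.693

Now also conditioning on real transient source=true:
For the numerator, keep only cosmic-ray hit=true terms: 0.95423×0.22 = 0.209931
Normalizer over all consistent configurations: 0.653256×0.78 + 0.95423×0.22 = 0.719471
Posterior = 0.209931 / 0.719471 ≈ 0.292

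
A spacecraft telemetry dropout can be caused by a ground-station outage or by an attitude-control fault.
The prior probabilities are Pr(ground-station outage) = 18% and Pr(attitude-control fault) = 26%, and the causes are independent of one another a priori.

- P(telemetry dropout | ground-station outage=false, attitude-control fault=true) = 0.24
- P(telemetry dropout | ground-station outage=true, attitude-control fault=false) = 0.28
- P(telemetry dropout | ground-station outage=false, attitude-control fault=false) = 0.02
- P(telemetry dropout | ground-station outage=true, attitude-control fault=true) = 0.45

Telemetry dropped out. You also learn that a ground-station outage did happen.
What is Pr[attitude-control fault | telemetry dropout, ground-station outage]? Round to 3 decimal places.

Pr[attitude-control fault | telemetry dropout, ground-station outage] ≈ 0.361

Enumerate both values of attitude-control fault and weight by the priors:
  P(telemetry dropout | ground-station outage) = 0.28*0.74 + 0.45*0.26
        = 0.207200 + 0.117000 = 0.324200
Keeping only the attitude-control fault-present terms gives 0.117000, so
  P(attitude-control fault | telemetry dropout, ground-station outage) = 0.117000 / 0.324200 ≈ 0.361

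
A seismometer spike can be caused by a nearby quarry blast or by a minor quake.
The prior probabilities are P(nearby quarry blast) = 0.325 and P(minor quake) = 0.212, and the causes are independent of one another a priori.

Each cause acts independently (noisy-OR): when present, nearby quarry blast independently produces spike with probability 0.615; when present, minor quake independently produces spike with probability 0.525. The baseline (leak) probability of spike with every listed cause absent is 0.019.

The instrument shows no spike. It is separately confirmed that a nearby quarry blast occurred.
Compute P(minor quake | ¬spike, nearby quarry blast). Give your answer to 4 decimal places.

Under noisy-OR, P(spike | causes) = 1 − (1−0.019)·∏(1−qᵢ) over the active causes.
Numerator (weight on configurations with minor quake): 0.1794*0.212 = 0.038033
Denominator P(¬spike | nearby quarry blast): 0.377685*0.788 + 0.1794*0.212 = 0.335649
Posterior = 0.038033 / 0.335649 ≈ 0.1133

P(minor quake | ¬spike, nearby quarry blast) ≈ 0.1133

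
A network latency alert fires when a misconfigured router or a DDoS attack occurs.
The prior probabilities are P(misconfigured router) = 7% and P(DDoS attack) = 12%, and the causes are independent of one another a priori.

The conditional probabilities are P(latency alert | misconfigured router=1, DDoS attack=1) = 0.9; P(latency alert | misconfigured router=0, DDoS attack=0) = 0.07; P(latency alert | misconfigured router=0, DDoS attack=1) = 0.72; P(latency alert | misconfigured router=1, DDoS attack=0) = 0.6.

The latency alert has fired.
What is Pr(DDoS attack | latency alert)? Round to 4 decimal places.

P(latency alert) = 0.07*0.93*0.88 + 0.72*0.93*0.12 + 0.6*0.07*0.88 + 0.9*0.07*0.12 = 0.057288 + 0.080352 + 0.036960 + 0.007560 = 0.182160
The DDoS attack-present share is 0.080352 + 0.007560 = 0.087912.
P(DDoS attack | latency alert) = 0.087912 / 0.182160 ≈ 0.4826

Pr(DDoS attack | latency alert) ≈ 0.4826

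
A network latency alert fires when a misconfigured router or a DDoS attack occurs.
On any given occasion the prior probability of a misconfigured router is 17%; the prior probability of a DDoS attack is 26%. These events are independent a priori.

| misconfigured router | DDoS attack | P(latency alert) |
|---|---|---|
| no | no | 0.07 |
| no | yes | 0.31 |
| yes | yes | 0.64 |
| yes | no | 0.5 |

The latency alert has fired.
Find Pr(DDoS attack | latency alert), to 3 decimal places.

P(latency alert) = 0.07·0.83·0.74 + 0.31·0.83·0.26 + 0.5·0.17·0.74 + 0.64·0.17·0.26 = 0.042994 + 0.066898 + 0.062900 + 0.028288 = 0.201080
The DDoS attack-present share is 0.066898 + 0.028288 = 0.095186.
P(DDoS attack | latency alert) = 0.095186 / 0.201080 ≈ 0.473

Pr(DDoS attack | latency alert) ≈ 0.473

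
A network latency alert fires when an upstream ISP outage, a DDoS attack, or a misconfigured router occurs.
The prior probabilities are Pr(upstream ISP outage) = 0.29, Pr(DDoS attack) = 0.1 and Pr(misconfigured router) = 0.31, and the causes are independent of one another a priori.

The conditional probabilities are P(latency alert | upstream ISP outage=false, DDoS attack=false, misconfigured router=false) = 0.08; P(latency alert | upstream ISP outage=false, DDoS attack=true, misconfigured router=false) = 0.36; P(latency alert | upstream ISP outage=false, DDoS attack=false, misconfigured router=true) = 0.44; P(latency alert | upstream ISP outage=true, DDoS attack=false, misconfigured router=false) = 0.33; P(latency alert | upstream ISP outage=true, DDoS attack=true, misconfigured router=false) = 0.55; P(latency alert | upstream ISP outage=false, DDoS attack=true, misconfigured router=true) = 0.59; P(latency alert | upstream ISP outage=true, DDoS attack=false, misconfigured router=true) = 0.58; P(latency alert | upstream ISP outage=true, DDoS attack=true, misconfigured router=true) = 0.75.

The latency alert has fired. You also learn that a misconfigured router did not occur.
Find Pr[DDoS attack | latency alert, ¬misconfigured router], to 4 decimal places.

Pr[DDoS attack | latency alert, ¬misconfigured router] ≈ 0.2322

P(latency alert | ¬misconfigured router) = 0.08*0.71*0.9 + 0.36*0.71*0.1 + 0.33*0.29*0.9 + 0.55*0.29*0.1 = 0.051120 + 0.025560 + 0.086130 + 0.015950 = 0.178760
Restricting to configurations with DDoS attack present: 0.025560 + 0.015950 = 0.041510.
P(DDoS attack | latency alert, ¬misconfigured router) = 0.041510 / 0.178760 ≈ 0.2322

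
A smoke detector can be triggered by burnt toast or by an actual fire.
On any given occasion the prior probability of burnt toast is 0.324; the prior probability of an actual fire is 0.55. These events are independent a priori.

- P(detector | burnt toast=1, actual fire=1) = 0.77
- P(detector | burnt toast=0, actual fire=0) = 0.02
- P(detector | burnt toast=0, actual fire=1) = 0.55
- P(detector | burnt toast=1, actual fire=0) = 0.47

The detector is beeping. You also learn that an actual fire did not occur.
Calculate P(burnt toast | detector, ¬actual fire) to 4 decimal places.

P(burnt toast | detector, ¬actual fire) ≈ 0.9185

For the numerator, keep only burnt toast=true terms: 0.47·0.324 = 0.152280
Normalizer over all consistent configurations: 0.02·0.676 + 0.47·0.324 = 0.165800
P(burnt toast | detector, ¬actual fire) = 0.152280/0.165800 ≈ 0.9185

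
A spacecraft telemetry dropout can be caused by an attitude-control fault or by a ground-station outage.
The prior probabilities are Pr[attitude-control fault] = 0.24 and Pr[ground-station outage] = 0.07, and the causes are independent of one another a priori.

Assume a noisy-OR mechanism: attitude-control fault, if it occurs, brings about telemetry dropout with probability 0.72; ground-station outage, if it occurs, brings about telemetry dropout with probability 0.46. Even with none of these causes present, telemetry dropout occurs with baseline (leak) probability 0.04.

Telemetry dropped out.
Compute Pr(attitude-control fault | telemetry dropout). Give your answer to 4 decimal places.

Under noisy-OR, P(telemetry dropout | causes) = 1 − (1−0.04)·∏(1−qᵢ) over the active causes.
Enumerate the 4 (attitude-control fault, ground-station outage) configurations and weight by the priors:
  P(telemetry dropout) = 0.04*0.76*0.93 + 0.4816*0.76*0.07 + 0.7312*0.24*0.93 + 0.854848*0.24*0.07
        = 0.028272 + 0.025621 + 0.163204 + 0.014361 = 0.231458
The terms with attitude-control fault present sum to 0.177565, so
  P(attitude-control fault | telemetry dropout) = 0.177565 / 0.231458 ≈ 0.7672

Pr(attitude-control fault | telemetry dropout) ≈ 0.7672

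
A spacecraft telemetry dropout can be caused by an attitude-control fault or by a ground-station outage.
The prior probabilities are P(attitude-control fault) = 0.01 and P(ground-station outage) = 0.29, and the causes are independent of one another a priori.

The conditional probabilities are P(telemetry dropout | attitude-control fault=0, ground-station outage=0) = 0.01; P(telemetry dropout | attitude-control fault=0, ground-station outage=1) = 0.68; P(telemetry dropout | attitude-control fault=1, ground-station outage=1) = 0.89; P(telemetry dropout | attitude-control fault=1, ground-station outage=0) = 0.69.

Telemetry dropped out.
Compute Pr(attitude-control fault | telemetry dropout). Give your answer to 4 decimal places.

Pr(attitude-control fault | telemetry dropout) ≈ 0.0357

Weight on attitude-control fault=true, given the evidence: 0.004899 + 0.002581 = 0.007480
The normalizing constant is 0.01×0.99×0.71 + 0.68×0.99×0.29 + 0.69×0.01×0.71 + 0.89×0.01×0.29 = 0.209737
Posterior = 0.007480 / 0.209737 ≈ 0.0357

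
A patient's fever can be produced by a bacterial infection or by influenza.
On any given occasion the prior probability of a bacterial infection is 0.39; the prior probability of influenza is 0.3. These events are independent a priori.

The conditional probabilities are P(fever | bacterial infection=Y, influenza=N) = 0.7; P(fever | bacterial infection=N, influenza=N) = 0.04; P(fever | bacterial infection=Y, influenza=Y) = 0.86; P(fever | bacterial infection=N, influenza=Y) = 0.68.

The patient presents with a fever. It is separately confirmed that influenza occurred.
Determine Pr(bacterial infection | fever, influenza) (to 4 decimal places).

P(fever | influenza) = 0.68·0.61 + 0.86·0.39 = 0.414800 + 0.335400 = 0.750200
Of this, 0.335400 comes from 0.86·0.39 (the bacterial infection=true cases).
P(bacterial infection | fever, influenza) = 0.335400 / 0.750200 ≈ 0.4471

Pr(bacterial infection | fever, influenza) ≈ 0.4471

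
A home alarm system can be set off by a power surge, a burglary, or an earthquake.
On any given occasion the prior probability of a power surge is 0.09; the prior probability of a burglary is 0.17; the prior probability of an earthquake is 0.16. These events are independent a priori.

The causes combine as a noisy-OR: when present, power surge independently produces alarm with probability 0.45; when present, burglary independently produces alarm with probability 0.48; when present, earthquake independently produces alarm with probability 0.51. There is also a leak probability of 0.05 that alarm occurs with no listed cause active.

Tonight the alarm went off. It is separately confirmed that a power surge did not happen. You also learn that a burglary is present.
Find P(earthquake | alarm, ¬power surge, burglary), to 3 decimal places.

Under noisy-OR, P(alarm | causes) = 1 − (1−0.05)·∏(1−qᵢ) over the active causes.
By total probability over both values of earthquake:
  P(alarm | ¬power surge, burglary) = 0.506×0.84 + 0.75794×0.16
        = 0.425040 + 0.121270 = 0.546310
Configurations with earthquake contribute 0.121270, so
  P(earthquake | alarm, ¬power surge, burglary) = 0.121270 / 0.546310 ≈ 0.222

P(earthquake | alarm, ¬power surge, burglary) ≈ 0.222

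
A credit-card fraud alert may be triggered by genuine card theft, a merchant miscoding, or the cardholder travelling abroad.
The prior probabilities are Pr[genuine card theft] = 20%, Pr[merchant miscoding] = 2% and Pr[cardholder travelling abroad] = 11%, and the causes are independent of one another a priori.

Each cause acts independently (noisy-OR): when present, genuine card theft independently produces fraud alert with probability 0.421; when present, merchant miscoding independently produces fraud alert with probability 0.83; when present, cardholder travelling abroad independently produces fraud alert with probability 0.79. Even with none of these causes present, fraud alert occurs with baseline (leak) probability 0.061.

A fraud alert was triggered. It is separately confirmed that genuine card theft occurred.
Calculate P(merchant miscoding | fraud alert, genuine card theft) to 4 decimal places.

P(merchant miscoding | fraud alert, genuine card theft) ≈ 0.0358

Under noisy-OR, P(fraud alert | causes) = 1 − (1−0.061)·∏(1−qᵢ) over the active causes.
Weight on merchant miscoding=true, given the evidence: 0.016155 + 0.002157 = 0.018312
The normalizing constant is 0.456319*0.98*0.89 + 0.885827*0.98*0.11 + 0.907574*0.02*0.89 + 0.980591*0.02*0.11 = 0.511805
Posterior = 0.018312 / 0.511805 ≈ 0.0358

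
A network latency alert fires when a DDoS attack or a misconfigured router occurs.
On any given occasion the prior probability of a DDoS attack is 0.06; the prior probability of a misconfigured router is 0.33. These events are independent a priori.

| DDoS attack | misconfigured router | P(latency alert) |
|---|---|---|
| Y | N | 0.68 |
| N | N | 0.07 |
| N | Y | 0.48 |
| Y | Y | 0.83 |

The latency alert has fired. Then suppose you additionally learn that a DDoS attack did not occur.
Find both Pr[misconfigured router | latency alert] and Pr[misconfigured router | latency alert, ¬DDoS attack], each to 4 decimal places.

Weight on misconfigured router=true, given the evidence: 0.148896 + 0.016434 = 0.165330
Denominator P(latency alert): 0.07*0.94*0.67 + 0.48*0.94*0.33 + 0.68*0.06*0.67 + 0.83*0.06*0.33 = 0.236752
Posterior = 0.165330 / 0.236752 ≈ 0.6983

Now condition on the additional information:
By total probability over both values of misconfigured router:
  P(latency alert | ¬DDoS attack) = 0.07·0.67 + 0.48·0.33
        = 0.046900 + 0.158400 = 0.205300
Configurations with misconfigured router contribute 0.158400, so
  P(misconfigured router | latency alert, ¬DDoS attack) = 0.158400 / 0.205300 ≈ 0.7716
With DDoS attack excluded, misconfigured router must carry more of the explanatory weight for the latency alert.

Pr[misconfigured router | latency alert] ≈ 0.6983; Pr[misconfigured router | latency alert, ¬DDoS attack] ≈ 0.7716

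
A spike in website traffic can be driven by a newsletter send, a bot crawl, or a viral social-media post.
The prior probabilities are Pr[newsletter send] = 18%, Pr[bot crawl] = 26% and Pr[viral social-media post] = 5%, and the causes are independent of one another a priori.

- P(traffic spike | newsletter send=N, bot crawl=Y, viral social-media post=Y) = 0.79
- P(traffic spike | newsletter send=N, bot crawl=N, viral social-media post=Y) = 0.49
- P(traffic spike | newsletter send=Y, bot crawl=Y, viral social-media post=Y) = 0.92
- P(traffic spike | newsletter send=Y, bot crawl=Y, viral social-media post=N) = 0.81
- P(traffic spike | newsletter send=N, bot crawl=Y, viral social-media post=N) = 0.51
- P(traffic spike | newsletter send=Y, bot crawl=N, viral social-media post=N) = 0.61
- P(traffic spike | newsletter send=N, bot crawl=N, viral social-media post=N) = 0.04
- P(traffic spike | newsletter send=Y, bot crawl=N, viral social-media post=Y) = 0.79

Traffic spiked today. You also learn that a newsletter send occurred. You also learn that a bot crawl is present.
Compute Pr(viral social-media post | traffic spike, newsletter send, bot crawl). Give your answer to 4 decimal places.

P(traffic spike | newsletter send, bot crawl) = 0.81*0.95 + 0.92*0.05 = 0.769500 + 0.046000 = 0.815500
Of this, 0.046000 comes from 0.92*0.05 (the viral social-media post=true cases).
P(viral social-media post | traffic spike, newsletter send, bot crawl) = 0.046000 / 0.815500 ≈ 0.0564

Pr(viral social-media post | traffic spike, newsletter send, bot crawl) ≈ 0.0564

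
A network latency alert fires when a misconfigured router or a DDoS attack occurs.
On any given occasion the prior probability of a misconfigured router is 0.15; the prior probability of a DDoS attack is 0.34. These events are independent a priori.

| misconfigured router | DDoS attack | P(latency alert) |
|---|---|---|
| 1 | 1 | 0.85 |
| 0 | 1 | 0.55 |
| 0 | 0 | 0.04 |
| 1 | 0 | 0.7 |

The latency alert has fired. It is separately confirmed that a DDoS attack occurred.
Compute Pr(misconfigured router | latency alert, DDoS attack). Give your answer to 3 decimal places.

Pr(misconfigured router | latency alert, DDoS attack) ≈ 0.214

Weight on misconfigured router=true, given the evidence: 0.85·0.15 = 0.127500
Normalizer over all consistent configurations: 0.55·0.85 + 0.85·0.15 = 0.595000
P(misconfigured router | latency alert, DDoS attack) = 0.127500/0.595000 ≈ 0.214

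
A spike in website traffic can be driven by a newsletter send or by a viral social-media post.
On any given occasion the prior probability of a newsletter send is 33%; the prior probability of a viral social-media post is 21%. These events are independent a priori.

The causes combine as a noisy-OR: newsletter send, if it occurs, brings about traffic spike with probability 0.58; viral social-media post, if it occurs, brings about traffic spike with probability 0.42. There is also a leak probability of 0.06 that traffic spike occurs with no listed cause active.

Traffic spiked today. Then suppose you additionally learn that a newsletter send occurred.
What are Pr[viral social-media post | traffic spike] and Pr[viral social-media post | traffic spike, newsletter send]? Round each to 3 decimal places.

Under noisy-OR, P(traffic spike | causes) = 1 − (1−0.06)·∏(1−qᵢ) over the active causes.
P(traffic spike) = 0.06·0.67·0.79 + 0.4548·0.67·0.21 + 0.6052·0.33·0.79 + 0.771016·0.33·0.21 = 0.031758 + 0.063990 + 0.157776 + 0.053431 = 0.306955
The viral social-media post-present share is 0.063990 + 0.053431 = 0.117421.
P(viral social-media post | traffic spike) = 0.117421 / 0.306955 ≈ 0.383

Now condition on the additional information:
By total probability over both values of viral social-media post:
  P(traffic spike | newsletter send) = 0.6052×0.79 + 0.771016×0.21
        = 0.478108 + 0.161913 = 0.640021
The terms with viral social-media post present sum to 0.161913, so
  P(viral social-media post | traffic spike, newsletter send) = 0.161913 / 0.640021 ≈ 0.253
— newsletter send explains away the evidence for viral social-media post.

Pr[viral social-media post | traffic spike] ≈ 0.383; Pr[viral social-media post | traffic spike, newsletter send] ≈ 0.253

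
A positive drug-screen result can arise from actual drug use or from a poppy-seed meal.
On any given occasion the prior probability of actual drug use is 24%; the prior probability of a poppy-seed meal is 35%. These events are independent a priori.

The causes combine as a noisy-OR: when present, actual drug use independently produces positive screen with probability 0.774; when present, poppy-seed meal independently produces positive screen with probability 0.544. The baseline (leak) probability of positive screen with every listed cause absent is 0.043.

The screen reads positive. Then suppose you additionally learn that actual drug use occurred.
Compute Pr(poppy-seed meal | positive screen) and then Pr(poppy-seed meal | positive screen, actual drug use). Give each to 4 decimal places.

Under noisy-OR, P(positive screen | causes) = 1 − (1−0.043)·∏(1−qᵢ) over the active causes.
P(positive screen) = 0.043*0.76*0.65 + 0.563608*0.76*0.35 + 0.783718*0.24*0.65 + 0.901375*0.24*0.35 = 0.021242 + 0.149920 + 0.122260 + 0.075715 = 0.369137
Restricting to configurations with poppy-seed meal present: 0.149920 + 0.075715 = 0.225635.
P(poppy-seed meal | positive screen) = 0.225635 / 0.369137 ≈ 0.6113

Now also conditioning on actual drug use=true:
By total probability over both values of poppy-seed meal:
  P(positive screen | actual drug use) = 0.783718×0.65 + 0.901375×0.35
        = 0.509417 + 0.315481 = 0.824898
The terms with poppy-seed meal present sum to 0.315481, so
  P(poppy-seed meal | positive screen, actual drug use) = 0.315481 / 0.824898 ≈ 0.3824

Pr(poppy-seed meal | positive screen) ≈ 0.6113; Pr(poppy-seed meal | positive screen, actual drug use) ≈ 0.3824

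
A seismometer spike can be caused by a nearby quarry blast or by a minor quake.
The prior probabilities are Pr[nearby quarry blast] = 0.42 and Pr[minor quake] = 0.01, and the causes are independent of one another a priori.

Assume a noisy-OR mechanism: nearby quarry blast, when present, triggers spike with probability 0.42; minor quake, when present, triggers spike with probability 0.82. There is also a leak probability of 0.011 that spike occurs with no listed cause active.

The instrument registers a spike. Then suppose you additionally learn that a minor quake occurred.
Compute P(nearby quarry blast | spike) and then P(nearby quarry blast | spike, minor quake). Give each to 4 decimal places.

Under noisy-OR, P(spike | causes) = 1 − (1−0.011)·∏(1−qᵢ) over the active causes.
By total probability over the 4 (nearby quarry blast, minor quake) configurations:
  P(spike) = 0.011×0.58×0.99 + 0.82198×0.58×0.01 + 0.42638×0.42×0.99 + 0.896748×0.42×0.01
        = 0.006316 + 0.004767 + 0.177289 + 0.003766 = 0.192138
Keeping only the nearby quarry blast-present terms gives 0.181055, so
  P(nearby quarry blast | spike) = 0.181055 / 0.192138 ≈ 0.9423

With the extra evidence:
Sum P(spike|·) weighted by the priors over both values of nearby quarry blast:
  P(spike | minor quake) = 0.82198·0.58 + 0.896748·0.42
        = 0.476748 + 0.376634 = 0.853382
Keeping only the nearby quarry blast-present terms gives 0.376634, so
  P(nearby quarry blast | spike, minor quake) = 0.376634 / 0.853382 ≈ 0.4413
This is intercausal reasoning (explaining away): once minor quake accounts for the spike, nearby quarry blast becomes less likely.

P(nearby quarry blast | spike) ≈ 0.9423; P(nearby quarry blast | spike, minor quake) ≈ 0.4413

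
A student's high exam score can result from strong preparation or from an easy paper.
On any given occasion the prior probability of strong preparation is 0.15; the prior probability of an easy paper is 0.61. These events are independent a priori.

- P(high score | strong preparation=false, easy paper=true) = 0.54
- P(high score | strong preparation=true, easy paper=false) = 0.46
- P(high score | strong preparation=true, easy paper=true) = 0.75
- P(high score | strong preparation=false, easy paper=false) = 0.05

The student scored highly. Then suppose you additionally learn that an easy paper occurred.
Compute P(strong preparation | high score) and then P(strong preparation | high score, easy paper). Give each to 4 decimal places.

P(strong preparation | high score) ≈ 0.2436; P(strong preparation | high score, easy paper) ≈ 0.1969

By total probability over the 4 (strong preparation, easy paper) configurations:
  P(high score) = 0.05*0.85*0.39 + 0.54*0.85*0.61 + 0.46*0.15*0.39 + 0.75*0.15*0.61
        = 0.016575 + 0.279990 + 0.026910 + 0.068625 = 0.392100
Configurations with strong preparation contribute 0.095535, so
  P(strong preparation | high score) = 0.095535 / 0.392100 ≈ 0.2436

Now condition on the additional information:
P(high score | easy paper) = 0.54*0.85 + 0.75*0.15 = 0.459000 + 0.112500 = 0.571500
Of this, 0.112500 comes from 0.75*0.15 (the strong preparation=true cases).
So P(strong preparation | high score, easy paper) = 0.112500/0.571500 ≈ 0.1969.
The drop from 0.2436 to 0.1969 is the explaining-away (discounting) effect.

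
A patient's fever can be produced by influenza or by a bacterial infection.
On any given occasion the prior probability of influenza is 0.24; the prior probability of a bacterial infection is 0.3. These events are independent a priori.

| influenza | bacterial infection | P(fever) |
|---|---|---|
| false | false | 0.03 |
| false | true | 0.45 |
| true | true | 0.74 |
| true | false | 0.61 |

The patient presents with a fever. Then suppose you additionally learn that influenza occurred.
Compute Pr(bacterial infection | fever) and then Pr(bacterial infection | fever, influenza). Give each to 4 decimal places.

Numerator (weight on configurations with bacterial infection): 0.102600 + 0.053280 = 0.155880
The normalizing constant is 0.03×0.76×0.7 + 0.45×0.76×0.3 + 0.61×0.24×0.7 + 0.74×0.24×0.3 = 0.274320
Posterior = 0.155880 / 0.274320 ≈ 0.5682

Now condition on the additional information:
Sum P(fever|·) weighted by the priors over both values of bacterial infection:
  P(fever | influenza) = 0.61*0.7 + 0.74*0.3
        = 0.427000 + 0.222000 = 0.649000
Keeping only the bacterial infection-present terms gives 0.222000, so
  P(bacterial infection | fever, influenza) = 0.222000 / 0.649000 ≈ 0.3421
The drop from 0.5682 to 0.3421 is the explaining-away (discounting) effect.

Pr(bacterial infection | fever) ≈ 0.5682; Pr(bacterial infection | fever, influenza) ≈ 0.3421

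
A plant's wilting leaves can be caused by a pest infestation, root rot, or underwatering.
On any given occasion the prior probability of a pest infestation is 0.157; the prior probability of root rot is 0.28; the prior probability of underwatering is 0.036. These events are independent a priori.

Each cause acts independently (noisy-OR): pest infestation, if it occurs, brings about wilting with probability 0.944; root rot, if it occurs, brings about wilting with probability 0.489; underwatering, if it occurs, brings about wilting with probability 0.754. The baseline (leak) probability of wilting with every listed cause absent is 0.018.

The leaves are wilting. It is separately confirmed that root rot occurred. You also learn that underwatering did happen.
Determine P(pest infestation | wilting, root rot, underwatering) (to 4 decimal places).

Under noisy-OR, P(wilting | causes) = 1 − (1−0.018)·∏(1−qᵢ) over the active causes.
P(wilting | root rot, underwatering) = 0.876557×0.843 + 0.993087×0.157 = 0.738938 + 0.155915 = 0.894853
Of this, 0.155915 comes from 0.993087×0.157 (the pest infestation=true cases).
So P(pest infestation | wilting, root rot, underwatering) = 0.155915/0.894853 ≈ 0.1742.

P(pest infestation | wilting, root rot, underwatering) ≈ 0.1742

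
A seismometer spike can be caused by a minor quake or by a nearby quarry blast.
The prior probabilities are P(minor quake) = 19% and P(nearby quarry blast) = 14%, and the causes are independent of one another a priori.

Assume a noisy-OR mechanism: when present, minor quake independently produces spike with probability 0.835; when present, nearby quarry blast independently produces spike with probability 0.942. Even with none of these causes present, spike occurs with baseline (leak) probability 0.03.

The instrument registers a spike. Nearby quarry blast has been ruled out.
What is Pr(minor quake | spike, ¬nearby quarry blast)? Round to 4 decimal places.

Under noisy-OR, P(spike | causes) = 1 − (1−0.03)·∏(1−qᵢ) over the active causes.
Numerator (weight on configurations with minor quake): 0.83995×0.19 = 0.159590
The normalizing constant is 0.03×0.81 + 0.83995×0.19 = 0.183890
P(minor quake | spike, ¬nearby quarry blast) = 0.159590/0.183890 ≈ 0.8679

Pr(minor quake | spike, ¬nearby quarry blast) ≈ 0.8679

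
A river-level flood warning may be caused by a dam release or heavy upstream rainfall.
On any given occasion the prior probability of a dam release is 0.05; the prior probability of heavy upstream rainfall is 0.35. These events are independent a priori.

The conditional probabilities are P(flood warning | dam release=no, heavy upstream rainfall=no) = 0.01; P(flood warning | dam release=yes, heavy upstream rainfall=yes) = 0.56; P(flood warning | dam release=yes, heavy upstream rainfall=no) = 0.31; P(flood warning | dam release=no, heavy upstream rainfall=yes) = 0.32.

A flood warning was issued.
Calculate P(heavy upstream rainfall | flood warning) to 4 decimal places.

Sum P(flood warning|·) weighted by the priors over the 4 (dam release, heavy upstream rainfall) configurations:
  P(flood warning) = 0.01×0.95×0.65 + 0.32×0.95×0.35 + 0.31×0.05×0.65 + 0.56×0.05×0.35
        = 0.006175 + 0.106400 + 0.010075 + 0.009800 = 0.132450
The terms with heavy upstream rainfall present sum to 0.116200, so
  P(heavy upstream rainfall | flood warning) = 0.116200 / 0.132450 ≈ 0.8773

P(heavy upstream rainfall | flood warning) ≈ 0.8773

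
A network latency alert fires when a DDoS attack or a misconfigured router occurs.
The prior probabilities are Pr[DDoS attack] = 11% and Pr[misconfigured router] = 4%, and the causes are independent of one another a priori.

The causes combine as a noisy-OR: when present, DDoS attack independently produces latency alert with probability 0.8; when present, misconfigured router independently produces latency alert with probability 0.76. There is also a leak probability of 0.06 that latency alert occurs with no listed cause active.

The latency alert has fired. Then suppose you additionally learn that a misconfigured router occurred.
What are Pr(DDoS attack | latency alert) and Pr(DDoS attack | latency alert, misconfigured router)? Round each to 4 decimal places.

Pr(DDoS attack | latency alert) ≈ 0.5329; Pr(DDoS attack | latency alert, misconfigured router) ≈ 0.1322

Under noisy-OR, P(latency alert | causes) = 1 − (1−0.06)·∏(1−qᵢ) over the active causes.
Weight on DDoS attack=true, given the evidence: 0.085747 + 0.004201 = 0.089948
The normalizing constant is 0.06·0.89·0.96 + 0.7744·0.89·0.04 + 0.812·0.11·0.96 + 0.95488·0.11·0.04 = 0.168781
Posterior = 0.089948 / 0.168781 ≈ 0.5329

Now condition on the additional information:
P(latency alert | misconfigured router) = 0.7744*0.89 + 0.95488*0.11 = 0.689216 + 0.105037 = 0.794253
The DDoS attack-present share is 0.95488*0.11 = 0.105037.
Hence the posterior is 0.105037/0.794253 ≈ 0.1322.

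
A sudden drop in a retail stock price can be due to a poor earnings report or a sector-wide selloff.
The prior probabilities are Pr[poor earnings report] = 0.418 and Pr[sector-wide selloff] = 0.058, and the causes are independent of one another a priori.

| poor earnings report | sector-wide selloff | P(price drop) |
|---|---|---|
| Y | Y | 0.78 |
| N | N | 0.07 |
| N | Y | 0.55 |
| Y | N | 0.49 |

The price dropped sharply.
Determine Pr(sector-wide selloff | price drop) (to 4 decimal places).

Numerator (weight on configurations with sector-wide selloff): 0.018566 + 0.018910 = 0.037476
The normalizing constant is 0.07×0.582×0.942 + 0.55×0.582×0.058 + 0.49×0.418×0.942 + 0.78×0.418×0.058 = 0.268793
P(sector-wide selloff | price drop) = 0.037476/0.268793 ≈ 0.1394

Pr(sector-wide selloff | price drop) ≈ 0.1394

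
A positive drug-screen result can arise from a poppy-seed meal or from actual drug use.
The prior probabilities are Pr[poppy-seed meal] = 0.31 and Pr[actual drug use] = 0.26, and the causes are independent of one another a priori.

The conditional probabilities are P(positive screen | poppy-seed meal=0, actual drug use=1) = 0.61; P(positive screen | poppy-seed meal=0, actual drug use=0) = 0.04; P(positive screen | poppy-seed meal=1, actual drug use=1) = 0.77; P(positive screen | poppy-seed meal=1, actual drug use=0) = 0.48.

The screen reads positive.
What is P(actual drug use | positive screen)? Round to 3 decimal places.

P(actual drug use | positive screen) ≈ 0.568

P(positive screen) = 0.04×0.69×0.74 + 0.61×0.69×0.26 + 0.48×0.31×0.74 + 0.77×0.31×0.26 = 0.020424 + 0.109434 + 0.110112 + 0.062062 = 0.302032
Restricting to configurations with actual drug use present: 0.109434 + 0.062062 = 0.171496.
So P(actual drug use | positive screen) = 0.171496/0.302032 ≈ 0.568.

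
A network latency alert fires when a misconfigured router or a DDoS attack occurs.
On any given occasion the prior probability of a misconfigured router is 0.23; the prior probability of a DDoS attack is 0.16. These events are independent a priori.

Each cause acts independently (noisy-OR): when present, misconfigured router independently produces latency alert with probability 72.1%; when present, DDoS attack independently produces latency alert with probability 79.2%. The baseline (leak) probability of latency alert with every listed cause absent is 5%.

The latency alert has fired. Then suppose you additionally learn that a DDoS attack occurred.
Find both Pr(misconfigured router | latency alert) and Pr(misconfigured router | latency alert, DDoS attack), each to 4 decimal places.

Pr(misconfigured router | latency alert) ≈ 0.5740; Pr(misconfigured router | latency alert, DDoS attack) ≈ 0.2602

Under noisy-OR, P(latency alert | causes) = 1 − (1−0.05)·∏(1−qᵢ) over the active causes.
P(latency alert) = 0.05×0.77×0.84 + 0.8024×0.77×0.16 + 0.73495×0.23×0.84 + 0.94487×0.23×0.16 = 0.032340 + 0.098856 + 0.141992 + 0.034771 = 0.307959
The misconfigured router-present share is 0.141992 + 0.034771 = 0.176763.
Hence the posterior is 0.176763/0.307959 ≈ 0.5740.

Now also conditioning on DDoS attack=true:
P(latency alert | DDoS attack) = 0.8024*0.77 + 0.94487*0.23 = 0.617848 + 0.217320 = 0.835168
Of this, 0.217320 comes from 0.94487*0.23 (the misconfigured router=true cases).
So P(misconfigured router | latency alert, DDoS attack) = 0.217320/0.835168 ≈ 0.2602.
The drop from 0.5740 to 0.2602 is the explaining-away (discounting) effect.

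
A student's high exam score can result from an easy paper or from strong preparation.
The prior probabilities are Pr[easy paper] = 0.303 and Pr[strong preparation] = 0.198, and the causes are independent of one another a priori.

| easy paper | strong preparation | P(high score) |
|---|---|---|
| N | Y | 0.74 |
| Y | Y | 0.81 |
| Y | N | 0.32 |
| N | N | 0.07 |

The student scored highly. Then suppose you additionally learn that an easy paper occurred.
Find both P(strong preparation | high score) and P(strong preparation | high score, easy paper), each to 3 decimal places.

P(strong preparation | high score) ≈ 0.563; P(strong preparation | high score, easy paper) ≈ 0.385

Weight on strong preparation=true, given the evidence: 0.102124 + 0.048595 = 0.150719
Denominator P(high score): 0.07·0.697·0.802 + 0.74·0.697·0.198 + 0.32·0.303·0.802 + 0.81·0.303·0.198 = 0.267611
Posterior = 0.150719 / 0.267611 ≈ 0.563

With the extra evidence:
Numerator (weight on configurations with strong preparation): 0.81×0.198 = 0.160380
The normalizing constant is 0.32×0.802 + 0.81×0.198 = 0.417020
P(strong preparation | high score, easy paper) = 0.160380/0.417020 ≈ 0.385
— easy paper explains away the evidence for strong preparation.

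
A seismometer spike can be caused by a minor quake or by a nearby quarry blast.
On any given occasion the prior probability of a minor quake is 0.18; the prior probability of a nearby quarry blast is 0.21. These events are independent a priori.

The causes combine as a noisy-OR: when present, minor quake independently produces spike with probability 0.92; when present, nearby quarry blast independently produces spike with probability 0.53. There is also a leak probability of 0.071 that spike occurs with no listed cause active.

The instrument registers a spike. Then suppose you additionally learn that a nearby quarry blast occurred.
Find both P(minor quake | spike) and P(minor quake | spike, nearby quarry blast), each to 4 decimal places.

P(minor quake | spike) ≈ 0.5403; P(minor quake | spike, nearby quarry blast) ≈ 0.2733

Under noisy-OR, P(spike | causes) = 1 − (1−0.071)·∏(1−qᵢ) over the active causes.
P(spike) = 0.071×0.82×0.79 + 0.56337×0.82×0.21 + 0.92568×0.18×0.79 + 0.96507×0.18×0.21 = 0.045994 + 0.097012 + 0.131632 + 0.036480 = 0.311118
Restricting to configurations with minor quake present: 0.131632 + 0.036480 = 0.168112.
P(minor quake | spike) = 0.168112 / 0.311118 ≈ 0.5403

Now condition on the additional information:
For the numerator, keep only minor quake=true terms: 0.96507×0.18 = 0.173713
Denominator P(spike | nearby quarry blast): 0.56337×0.82 + 0.96507×0.18 = 0.635676
P(minor quake | spike, nearby quarry blast) = 0.173713/0.635676 ≈ 0.2733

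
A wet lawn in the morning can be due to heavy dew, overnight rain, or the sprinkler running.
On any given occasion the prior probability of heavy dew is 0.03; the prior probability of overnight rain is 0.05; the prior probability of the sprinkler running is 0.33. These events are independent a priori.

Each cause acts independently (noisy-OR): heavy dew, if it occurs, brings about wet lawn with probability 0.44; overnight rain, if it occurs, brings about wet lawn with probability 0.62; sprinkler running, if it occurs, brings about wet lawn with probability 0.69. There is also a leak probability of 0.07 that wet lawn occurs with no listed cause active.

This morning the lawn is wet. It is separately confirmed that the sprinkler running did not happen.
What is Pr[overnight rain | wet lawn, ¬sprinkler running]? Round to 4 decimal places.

Under noisy-OR, P(wet lawn | causes) = 1 − (1−0.07)·∏(1−qᵢ) over the active causes.
P(wet lawn | ¬sprinkler running) = 0.07×0.97×0.95 + 0.6466×0.97×0.05 + 0.4792×0.03×0.95 + 0.802096×0.03×0.05 = 0.064505 + 0.031360 + 0.013657 + 0.001203 = 0.110725
The overnight rain-present share is 0.031360 + 0.001203 = 0.032563.
P(overnight rain | wet lawn, ¬sprinkler running) = 0.032563 / 0.110725 ≈ 0.2941

Pr[overnight rain | wet lawn, ¬sprinkler running] ≈ 0.2941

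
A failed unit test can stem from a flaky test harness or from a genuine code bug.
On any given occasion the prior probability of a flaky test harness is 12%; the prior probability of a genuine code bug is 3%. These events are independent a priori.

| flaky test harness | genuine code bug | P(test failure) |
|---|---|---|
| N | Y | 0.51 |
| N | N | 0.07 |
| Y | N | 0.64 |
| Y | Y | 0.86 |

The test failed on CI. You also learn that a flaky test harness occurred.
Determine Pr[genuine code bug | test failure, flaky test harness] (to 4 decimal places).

P(test failure | flaky test harness) = 0.64·0.97 + 0.86·0.03 = 0.620800 + 0.025800 = 0.646600
Of this, 0.025800 comes from 0.86·0.03 (the genuine code bug=true cases).
Hence the posterior is 0.025800/0.646600 ≈ 0.0399.

Pr[genuine code bug | test failure, flaky test harness] ≈ 0.0399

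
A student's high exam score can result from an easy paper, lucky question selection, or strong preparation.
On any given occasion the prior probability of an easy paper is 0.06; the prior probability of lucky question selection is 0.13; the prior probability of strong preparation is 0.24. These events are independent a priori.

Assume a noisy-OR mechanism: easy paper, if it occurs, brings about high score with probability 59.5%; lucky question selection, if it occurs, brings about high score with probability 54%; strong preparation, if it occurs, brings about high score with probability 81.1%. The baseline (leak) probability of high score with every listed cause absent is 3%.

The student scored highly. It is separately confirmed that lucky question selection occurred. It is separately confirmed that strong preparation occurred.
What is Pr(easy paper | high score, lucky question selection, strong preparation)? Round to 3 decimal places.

Pr(easy paper | high score, lucky question selection, strong preparation) ≈ 0.063

Under noisy-OR, P(high score | causes) = 1 − (1−0.03)·∏(1−qᵢ) over the active causes.
For the numerator, keep only easy paper=true terms: 0.965846*0.06 = 0.057951
Denominator P(high score | lucky question selection, strong preparation): 0.915668*0.94 + 0.965846*0.06 = 0.918679
Posterior = 0.057951 / 0.918679 ≈ 0.063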